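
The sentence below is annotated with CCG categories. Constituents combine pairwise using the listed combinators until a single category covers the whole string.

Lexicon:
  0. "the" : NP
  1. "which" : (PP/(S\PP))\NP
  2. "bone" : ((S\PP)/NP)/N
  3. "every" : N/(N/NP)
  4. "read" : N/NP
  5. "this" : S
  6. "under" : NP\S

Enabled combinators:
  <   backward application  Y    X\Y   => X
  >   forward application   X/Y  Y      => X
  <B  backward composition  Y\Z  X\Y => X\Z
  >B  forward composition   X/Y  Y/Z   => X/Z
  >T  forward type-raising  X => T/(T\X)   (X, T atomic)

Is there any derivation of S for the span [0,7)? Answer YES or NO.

NO

NP (PP/(S\PP))\NP ((S\PP)/NP)/N N/(N/NP) N/NP S NP\S
CKY chart[0,7] = {N/(N\PP), NP/(NP\PP), PP, PP/(NP\NP), PP/(PP\PP), S/(S\PP)}; S ∉ chart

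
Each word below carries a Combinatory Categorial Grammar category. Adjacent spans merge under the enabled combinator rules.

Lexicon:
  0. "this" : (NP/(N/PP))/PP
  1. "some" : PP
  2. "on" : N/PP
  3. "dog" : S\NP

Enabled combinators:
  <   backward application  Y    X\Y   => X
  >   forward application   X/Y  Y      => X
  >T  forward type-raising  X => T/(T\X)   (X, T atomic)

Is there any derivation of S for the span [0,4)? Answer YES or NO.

[0,4] S   <
  [0,3] NP   >
    [0,2] NP/(N/PP)   >
      [0,1] "this" : (NP/(N/PP))/PP
      [1,2] "some" : PP
    [2,3] "on" : N/PP
  [3,4] "dog" : S\NP

YES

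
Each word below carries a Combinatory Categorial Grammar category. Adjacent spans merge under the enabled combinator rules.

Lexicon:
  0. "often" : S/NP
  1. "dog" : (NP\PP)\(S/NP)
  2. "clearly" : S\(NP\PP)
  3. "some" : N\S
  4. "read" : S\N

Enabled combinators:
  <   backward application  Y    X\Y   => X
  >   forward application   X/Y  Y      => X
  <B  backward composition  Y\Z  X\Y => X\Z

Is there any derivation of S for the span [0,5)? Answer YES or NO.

YES

[0,5] S   <
  [0,4] N   <
    [0,3] S   <
      [0,2] NP\PP   <
        [0,1] "often" : S/NP
        [1,2] "dog" : (NP\PP)\(S/NP)
      [2,3] "clearly" : S\(NP\PP)
    [3,4] "some" : N\S
  [4,5] "read" : S\N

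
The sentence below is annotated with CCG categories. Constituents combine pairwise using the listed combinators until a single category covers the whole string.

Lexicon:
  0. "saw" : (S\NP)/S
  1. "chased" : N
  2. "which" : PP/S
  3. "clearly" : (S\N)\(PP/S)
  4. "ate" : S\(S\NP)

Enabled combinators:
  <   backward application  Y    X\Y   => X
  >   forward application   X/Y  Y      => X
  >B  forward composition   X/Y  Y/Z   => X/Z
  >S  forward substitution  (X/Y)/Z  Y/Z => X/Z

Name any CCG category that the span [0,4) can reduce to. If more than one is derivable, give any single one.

[0,5] S   <
  [0,4] S\NP   >
    [0,1] "saw" : (S\NP)/S
    [1,4] S   <
      [1,2] "chased" : N
      [2,4] S\N   <
        [2,3] "which" : PP/S
        [3,4] "clearly" : (S\N)\(PP/S)
  [4,5] "ate" : S\(S\NP)

S\NP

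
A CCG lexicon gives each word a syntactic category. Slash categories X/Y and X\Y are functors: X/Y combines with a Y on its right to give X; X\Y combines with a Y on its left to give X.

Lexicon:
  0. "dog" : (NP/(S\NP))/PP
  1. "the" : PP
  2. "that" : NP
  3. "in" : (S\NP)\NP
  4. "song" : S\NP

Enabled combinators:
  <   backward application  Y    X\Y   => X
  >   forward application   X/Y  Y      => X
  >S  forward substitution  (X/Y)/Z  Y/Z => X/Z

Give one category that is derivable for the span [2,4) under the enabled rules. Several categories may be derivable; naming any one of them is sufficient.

[0,5] S   <
  [0,4] NP   >
    [0,2] NP/(S\NP)   >
      [0,1] "dog" : (NP/(S\NP))/PP
      [1,2] "the" : PP
    [2,4] S\NP   <
      [2,3] "that" : NP
      [3,4] "in" : (S\NP)\NP
  [4,5] "song" : S\NP

S\NP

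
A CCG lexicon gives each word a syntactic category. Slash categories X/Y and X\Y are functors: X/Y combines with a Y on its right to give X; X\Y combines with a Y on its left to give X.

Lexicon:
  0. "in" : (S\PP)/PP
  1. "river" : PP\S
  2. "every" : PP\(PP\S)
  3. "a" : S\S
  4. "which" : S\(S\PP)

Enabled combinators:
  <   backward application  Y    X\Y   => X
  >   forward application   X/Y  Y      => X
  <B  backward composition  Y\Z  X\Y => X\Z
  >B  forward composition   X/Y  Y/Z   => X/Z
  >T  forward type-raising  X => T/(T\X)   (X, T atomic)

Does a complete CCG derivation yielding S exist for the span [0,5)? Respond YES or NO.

YES

[0,5] S   <
  [0,4] S\PP   <B
    [0,3] S\PP   >
      [0,1] "in" : (S\PP)/PP
      [1,3] PP   <
        [1,2] "river" : PP\S
        [2,3] "every" : PP\(PP\S)
    [3,4] "a" : S\S
  [4,5] "which" : S\(S\PP)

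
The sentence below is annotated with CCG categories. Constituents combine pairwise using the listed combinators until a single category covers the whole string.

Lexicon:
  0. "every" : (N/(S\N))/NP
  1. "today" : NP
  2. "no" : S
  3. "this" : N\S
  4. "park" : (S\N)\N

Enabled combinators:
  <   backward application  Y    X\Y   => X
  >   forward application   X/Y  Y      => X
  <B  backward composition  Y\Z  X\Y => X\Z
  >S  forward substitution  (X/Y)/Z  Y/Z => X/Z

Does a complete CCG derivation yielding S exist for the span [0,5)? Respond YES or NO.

NO

(N/(S\N))/NP NP S N\S (S\N)\N
CKY chart[0,5] = {N}; S ∉ chart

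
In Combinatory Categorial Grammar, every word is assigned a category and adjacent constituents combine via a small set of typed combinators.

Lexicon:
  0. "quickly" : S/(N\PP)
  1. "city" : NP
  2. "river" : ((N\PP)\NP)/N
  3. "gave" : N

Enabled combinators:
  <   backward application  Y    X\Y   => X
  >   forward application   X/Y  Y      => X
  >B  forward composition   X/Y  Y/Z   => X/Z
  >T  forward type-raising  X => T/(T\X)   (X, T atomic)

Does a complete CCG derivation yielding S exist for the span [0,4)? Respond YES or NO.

[0,4] S   >
  [0,1] "quickly" : S/(N\PP)
  [1,4] N\PP   <
    [1,2] "city" : NP
    [2,4] (N\PP)\NP   >
      [2,3] "river" : ((N\PP)\NP)/N
      [3,4] "gave" : N

YES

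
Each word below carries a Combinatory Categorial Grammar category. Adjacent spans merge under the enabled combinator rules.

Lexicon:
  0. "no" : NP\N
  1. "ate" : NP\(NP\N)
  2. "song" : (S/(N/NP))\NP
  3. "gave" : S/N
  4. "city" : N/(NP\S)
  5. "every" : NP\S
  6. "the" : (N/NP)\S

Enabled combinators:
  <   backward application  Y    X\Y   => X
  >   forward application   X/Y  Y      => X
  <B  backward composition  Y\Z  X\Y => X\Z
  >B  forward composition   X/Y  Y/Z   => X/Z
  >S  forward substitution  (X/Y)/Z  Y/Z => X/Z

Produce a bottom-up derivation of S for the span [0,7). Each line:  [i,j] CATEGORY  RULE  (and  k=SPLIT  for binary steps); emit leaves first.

[0,7] S   >
  [0,3] S/(N/NP)   <
    [0,2] NP   <
      [0,1] "no" : NP\N
      [1,2] "ate" : NP\(NP\N)
    [2,3] "song" : (S/(N/NP))\NP
  [3,7] N/NP   <
    [3,6] S   >
      [3,4] "gave" : S/N
      [4,6] N   >
        [4,5] "city" : N/(NP\S)
        [5,6] "every" : NP\S
    [6,7] "the" : (N/NP)\S

[0,1] NP\N  lex  "no"
[1,2] NP\(NP\N)  lex  "ate"
[0,2] NP  <  k=1
[2,3] (S/(N/NP))\NP  lex  "song"
[0,3] S/(N/NP)  <  k=2
[3,4] S/N  lex  "gave"
[4,5] N/(NP\S)  lex  "city"
[5,6] NP\S  lex  "every"
[4,6] N  >  k=5
[3,6] S  >  k=4
[6,7] (N/NP)\S  lex  "the"
[3,7] N/NP  <  k=6
[0,7] S  >  k=3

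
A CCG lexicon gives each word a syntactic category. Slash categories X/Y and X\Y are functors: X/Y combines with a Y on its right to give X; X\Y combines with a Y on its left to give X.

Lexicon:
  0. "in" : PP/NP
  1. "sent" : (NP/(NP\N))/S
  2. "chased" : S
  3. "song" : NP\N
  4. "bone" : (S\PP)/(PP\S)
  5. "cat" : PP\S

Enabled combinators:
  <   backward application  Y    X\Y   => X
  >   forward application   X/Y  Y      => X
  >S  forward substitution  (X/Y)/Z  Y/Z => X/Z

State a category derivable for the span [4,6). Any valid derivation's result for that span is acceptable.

S\PP

[0,6] S   <
  [0,4] PP   >
    [0,1] "in" : PP/NP
    [1,4] NP   >
      [1,3] NP/(NP\N)   >
        [1,2] "sent" : (NP/(NP\N))/S
        [2,3] "chased" : S
      [3,4] "song" : NP\N
  [4,6] S\PP   >
    [4,5] "bone" : (S\PP)/(PP\S)
    [5,6] "cat" : PP\S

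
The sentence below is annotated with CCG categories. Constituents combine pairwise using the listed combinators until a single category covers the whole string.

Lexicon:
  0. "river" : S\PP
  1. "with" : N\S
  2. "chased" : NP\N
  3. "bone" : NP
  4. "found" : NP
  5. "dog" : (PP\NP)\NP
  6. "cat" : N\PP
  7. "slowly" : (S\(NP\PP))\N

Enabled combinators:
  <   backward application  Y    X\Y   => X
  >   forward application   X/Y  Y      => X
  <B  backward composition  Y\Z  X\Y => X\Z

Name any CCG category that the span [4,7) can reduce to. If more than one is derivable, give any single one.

N\NP

[0,8] S   <
  [0,3] NP\PP   <B
    [0,2] N\PP   <B
      [0,1] "river" : S\PP
      [1,2] "with" : N\S
    [2,3] "chased" : NP\N
  [3,8] S\(NP\PP)   <
    [3,7] N   <
      [3,4] "bone" : NP
      [4,7] N\NP   <B
        [4,6] PP\NP   <
          [4,5] "found" : NP
          [5,6] "dog" : (PP\NP)\NP
        [6,7] "cat" : N\PP
    [7,8] "slowly" : (S\(NP\PP))\N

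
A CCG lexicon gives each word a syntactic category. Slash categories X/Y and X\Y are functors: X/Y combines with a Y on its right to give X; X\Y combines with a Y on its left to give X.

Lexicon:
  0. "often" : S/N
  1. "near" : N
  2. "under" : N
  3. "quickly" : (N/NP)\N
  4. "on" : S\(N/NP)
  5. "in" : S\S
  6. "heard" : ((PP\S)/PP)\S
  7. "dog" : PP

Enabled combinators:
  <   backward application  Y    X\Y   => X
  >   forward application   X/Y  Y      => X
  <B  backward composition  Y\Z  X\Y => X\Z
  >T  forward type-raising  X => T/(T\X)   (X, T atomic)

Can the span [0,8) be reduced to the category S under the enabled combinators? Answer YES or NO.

NO

S/N N N (N/NP)\N S\(N/NP) S\S ((PP\S)/PP)\S PP
CKY chart[0,8] = {N/(N\PP), NP/(NP\PP), PP, PP/(PP\PP), S/(S\PP)}; S ∉ chart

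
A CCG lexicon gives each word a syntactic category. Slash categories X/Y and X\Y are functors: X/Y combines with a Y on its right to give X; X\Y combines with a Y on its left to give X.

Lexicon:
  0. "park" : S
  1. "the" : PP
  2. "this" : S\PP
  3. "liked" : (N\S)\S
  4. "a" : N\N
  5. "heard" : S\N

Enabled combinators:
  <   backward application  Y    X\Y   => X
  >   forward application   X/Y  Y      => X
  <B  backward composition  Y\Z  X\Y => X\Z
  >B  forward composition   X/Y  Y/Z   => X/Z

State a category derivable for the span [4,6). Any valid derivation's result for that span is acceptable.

[0,6] S   <
  [0,4] N   <
    [0,1] "park" : S
    [1,4] N\S   <
      [1,3] S   <
        [1,2] "the" : PP
        [2,3] "this" : S\PP
      [3,4] "liked" : (N\S)\S
  [4,6] S\N   <B
    [4,5] "a" : N\N
    [5,6] "heard" : S\N

S\N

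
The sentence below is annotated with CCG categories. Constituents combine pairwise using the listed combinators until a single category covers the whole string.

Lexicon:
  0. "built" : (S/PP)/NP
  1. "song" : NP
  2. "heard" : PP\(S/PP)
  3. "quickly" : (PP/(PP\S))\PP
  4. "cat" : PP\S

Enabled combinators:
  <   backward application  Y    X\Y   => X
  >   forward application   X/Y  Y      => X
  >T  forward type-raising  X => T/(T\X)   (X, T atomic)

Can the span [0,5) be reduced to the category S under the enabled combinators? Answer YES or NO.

(S/PP)/NP NP PP\(S/PP) (PP/(PP\S))\PP PP\S
CKY chart[0,5] = {N/(N\PP), NP/(NP\PP), PP, PP/(PP\PP), S/(S\PP)}; S ∉ chart

NO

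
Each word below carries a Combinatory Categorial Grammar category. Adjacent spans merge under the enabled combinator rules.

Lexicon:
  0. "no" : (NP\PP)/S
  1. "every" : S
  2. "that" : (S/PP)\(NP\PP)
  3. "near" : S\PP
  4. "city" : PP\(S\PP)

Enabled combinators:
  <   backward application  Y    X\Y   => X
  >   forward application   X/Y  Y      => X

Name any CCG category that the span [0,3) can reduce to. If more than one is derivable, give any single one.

[0,5] S   >
  [0,3] S/PP   <
    [0,2] NP\PP   >
      [0,1] "no" : (NP\PP)/S
      [1,2] "every" : S
    [2,3] "that" : (S/PP)\(NP\PP)
  [3,5] PP   <
    [3,4] "near" : S\PP
    [4,5] "city" : PP\(S\PP)

S/PP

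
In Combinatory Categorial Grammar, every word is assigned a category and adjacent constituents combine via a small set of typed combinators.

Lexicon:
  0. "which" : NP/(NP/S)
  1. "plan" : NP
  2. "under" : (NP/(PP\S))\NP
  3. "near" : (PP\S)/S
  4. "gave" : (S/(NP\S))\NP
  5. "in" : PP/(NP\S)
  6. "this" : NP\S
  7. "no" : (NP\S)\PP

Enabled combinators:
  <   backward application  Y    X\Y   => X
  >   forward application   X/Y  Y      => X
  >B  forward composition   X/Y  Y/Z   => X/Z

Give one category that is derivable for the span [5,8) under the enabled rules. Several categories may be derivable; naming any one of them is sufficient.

[0,8] S   >
  [0,5] S/(NP\S)   <
    [0,4] NP   >
      [0,1] "which" : NP/(NP/S)
      [1,4] NP/S   >B
        [1,3] NP/(PP\S)   <
          [1,2] "plan" : NP
          [2,3] "under" : (NP/(PP\S))\NP
        [3,4] "near" : (PP\S)/S
    [4,5] "gave" : (S/(NP\S))\NP
  [5,8] NP\S   <
    [5,7] PP   >
      [5,6] "in" : PP/(NP\S)
      [6,7] "this" : NP\S
    [7,8] "no" : (NP\S)\PP

NP\S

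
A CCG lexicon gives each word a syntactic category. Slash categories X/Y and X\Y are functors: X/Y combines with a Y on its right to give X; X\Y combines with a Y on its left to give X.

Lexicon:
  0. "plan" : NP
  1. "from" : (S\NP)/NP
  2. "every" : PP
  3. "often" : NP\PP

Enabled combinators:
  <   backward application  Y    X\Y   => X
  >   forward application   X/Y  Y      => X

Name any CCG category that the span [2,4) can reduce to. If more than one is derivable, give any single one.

[0,4] S   <
  [0,1] "plan" : NP
  [1,4] S\NP   >
    [1,2] "from" : (S\NP)/NP
    [2,4] NP   <
      [2,3] "every" : PP
      [3,4] "often" : NP\PP

NP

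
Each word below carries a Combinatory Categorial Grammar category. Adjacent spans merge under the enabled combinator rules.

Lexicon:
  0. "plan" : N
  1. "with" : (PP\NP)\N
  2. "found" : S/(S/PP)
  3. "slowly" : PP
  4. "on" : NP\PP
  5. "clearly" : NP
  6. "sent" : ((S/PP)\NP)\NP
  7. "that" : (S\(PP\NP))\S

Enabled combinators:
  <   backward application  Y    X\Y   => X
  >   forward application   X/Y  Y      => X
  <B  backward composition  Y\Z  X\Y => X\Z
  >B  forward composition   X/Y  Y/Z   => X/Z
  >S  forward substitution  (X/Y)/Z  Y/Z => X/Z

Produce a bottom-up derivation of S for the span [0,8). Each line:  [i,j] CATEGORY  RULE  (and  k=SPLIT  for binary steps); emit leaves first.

[0,8] S   <
  [0,2] PP\NP   <
    [0,1] "plan" : N
    [1,2] "with" : (PP\NP)\N
  [2,8] S\(PP\NP)   <
    [2,7] S   >
      [2,3] "found" : S/(S/PP)
      [3,7] S/PP   <
        [3,5] NP   <
          [3,4] "slowly" : PP
          [4,5] "on" : NP\PP
        [5,7] (S/PP)\NP   <
          [5,6] "clearly" : NP
          [6,7] "sent" : ((S/PP)\NP)\NP
    [7,8] "that" : (S\(PP\NP))\S

[0,1] N  lex  "plan"
[1,2] (PP\NP)\N  lex  "with"
[0,2] PP\NP  <  k=1
[2,3] S/(S/PP)  lex  "found"
[3,4] PP  lex  "slowly"
[4,5] NP\PP  lex  "on"
[3,5] NP  <  k=4
[5,6] NP  lex  "clearly"
[6,7] ((S/PP)\NP)\NP  lex  "sent"
[5,7] (S/PP)\NP  <  k=6
[3,7] S/PP  <  k=5
[2,7] S  >  k=3
[7,8] (S\(PP\NP))\S  lex  "that"
[2,8] S\(PP\NP)  <  k=7
[0,8] S  <  k=2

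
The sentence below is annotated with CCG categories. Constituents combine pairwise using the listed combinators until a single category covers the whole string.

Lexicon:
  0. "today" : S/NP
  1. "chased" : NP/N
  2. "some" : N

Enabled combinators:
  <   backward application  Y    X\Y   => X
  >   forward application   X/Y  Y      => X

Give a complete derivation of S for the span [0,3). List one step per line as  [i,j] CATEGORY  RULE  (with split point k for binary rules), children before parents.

[0,3] S   >
  [0,1] "today" : S/NP
  [1,3] NP   >
    [1,2] "chased" : NP/N
    [2,3] "some" : N

[0,1] S/NP  lex  "today"
[1,2] NP/N  lex  "chased"
[2,3] N  lex  "some"
[1,3] NP  >  k=2
[0,3] S  >  k=1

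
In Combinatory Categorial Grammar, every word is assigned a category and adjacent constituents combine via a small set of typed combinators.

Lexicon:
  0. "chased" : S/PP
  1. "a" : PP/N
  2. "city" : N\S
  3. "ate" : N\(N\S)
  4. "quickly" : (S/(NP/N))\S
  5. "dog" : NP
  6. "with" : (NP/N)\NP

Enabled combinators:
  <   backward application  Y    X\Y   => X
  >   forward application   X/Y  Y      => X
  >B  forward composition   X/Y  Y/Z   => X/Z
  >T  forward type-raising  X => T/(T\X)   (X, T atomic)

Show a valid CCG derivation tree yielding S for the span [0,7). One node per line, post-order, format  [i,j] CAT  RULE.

[0,7] S   >
  [0,5] S/(NP/N)   <
    [0,4] S   >
      [0,2] S/N   >B
        [0,1] "chased" : S/PP
        [1,2] "a" : PP/N
      [2,4] N   <
        [2,3] "city" : N\S
        [3,4] "ate" : N\(N\S)
    [4,5] "quickly" : (S/(NP/N))\S
  [5,7] NP/N   <
    [5,6] "dog" : NP
    [6,7] "with" : (NP/N)\NP

[0,1] S/PP  lex  "chased"
[1,2] PP/N  lex  "a"
[0,2] S/N  >B  k=1
[2,3] N\S  lex  "city"
[3,4] N\(N\S)  lex  "ate"
[2,4] N  <  k=3
[0,4] S  >  k=2
[4,5] (S/(NP/N))\S  lex  "quickly"
[0,5] S/(NP/N)  <  k=4
[5,6] NP  lex  "dog"
[6,7] (NP/N)\NP  lex  "with"
[5,7] NP/N  <  k=6
[0,7] S  >  k=5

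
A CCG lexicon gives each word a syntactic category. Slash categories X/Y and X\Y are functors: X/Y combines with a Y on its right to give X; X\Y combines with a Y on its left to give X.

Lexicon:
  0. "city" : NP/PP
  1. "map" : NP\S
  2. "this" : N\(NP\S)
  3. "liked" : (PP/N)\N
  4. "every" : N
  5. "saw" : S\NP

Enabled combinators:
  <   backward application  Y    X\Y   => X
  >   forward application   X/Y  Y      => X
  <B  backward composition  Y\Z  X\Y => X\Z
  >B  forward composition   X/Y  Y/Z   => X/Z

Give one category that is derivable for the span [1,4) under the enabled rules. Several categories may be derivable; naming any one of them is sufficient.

[0,6] S   <
  [0,5] NP   >
    [0,1] "city" : NP/PP
    [1,5] PP   >
      [1,4] PP/N   <
        [1,3] N   <
          [1,2] "map" : NP\S
          [2,3] "this" : N\(NP\S)
        [3,4] "liked" : (PP/N)\N
      [4,5] "every" : N
  [5,6] "saw" : S\NP

PP/N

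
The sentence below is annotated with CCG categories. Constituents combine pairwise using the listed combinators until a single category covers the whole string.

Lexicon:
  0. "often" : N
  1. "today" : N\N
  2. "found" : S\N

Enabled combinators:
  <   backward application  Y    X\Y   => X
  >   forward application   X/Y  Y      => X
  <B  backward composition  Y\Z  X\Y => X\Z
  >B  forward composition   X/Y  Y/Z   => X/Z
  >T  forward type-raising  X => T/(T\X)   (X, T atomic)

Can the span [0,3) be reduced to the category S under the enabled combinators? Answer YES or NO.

YES

[0,3] S   <
  [0,1] "often" : N
  [1,3] S\N   <B
    [1,2] "today" : N\N
    [2,3] "found" : S\N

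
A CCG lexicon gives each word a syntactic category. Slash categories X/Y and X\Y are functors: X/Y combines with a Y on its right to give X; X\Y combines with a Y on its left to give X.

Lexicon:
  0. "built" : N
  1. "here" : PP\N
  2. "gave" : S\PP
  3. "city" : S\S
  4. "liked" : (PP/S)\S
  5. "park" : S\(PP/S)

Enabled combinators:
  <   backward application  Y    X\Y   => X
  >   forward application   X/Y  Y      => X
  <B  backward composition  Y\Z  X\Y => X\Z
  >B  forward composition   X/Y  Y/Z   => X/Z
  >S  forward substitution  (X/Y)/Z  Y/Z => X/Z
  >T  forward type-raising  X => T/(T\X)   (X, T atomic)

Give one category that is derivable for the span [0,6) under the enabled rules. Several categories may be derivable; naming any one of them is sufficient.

S

[0,6] S   <
  [0,1] "built" : N
  [1,6] S\N   <B
    [1,4] S\N   <B
      [1,2] "here" : PP\N
      [2,4] S\PP   <B
        [2,3] "gave" : S\PP
        [3,4] "city" : S\S
    [4,6] S\S   <B
      [4,5] "liked" : (PP/S)\S
      [5,6] "park" : S\(PP/S)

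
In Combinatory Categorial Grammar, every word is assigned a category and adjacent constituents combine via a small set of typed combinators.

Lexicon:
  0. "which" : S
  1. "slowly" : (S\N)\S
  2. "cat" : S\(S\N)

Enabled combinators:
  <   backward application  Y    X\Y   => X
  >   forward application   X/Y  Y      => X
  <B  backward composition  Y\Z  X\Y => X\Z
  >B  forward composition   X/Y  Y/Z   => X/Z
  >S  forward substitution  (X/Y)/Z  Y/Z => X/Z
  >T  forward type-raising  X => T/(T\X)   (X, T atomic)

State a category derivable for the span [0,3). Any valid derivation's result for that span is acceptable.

S

[0,3] S   <
  [0,2] S\N   <
    [0,1] "which" : S
    [1,2] "slowly" : (S\N)\S
  [2,3] "cat" : S\(S\N)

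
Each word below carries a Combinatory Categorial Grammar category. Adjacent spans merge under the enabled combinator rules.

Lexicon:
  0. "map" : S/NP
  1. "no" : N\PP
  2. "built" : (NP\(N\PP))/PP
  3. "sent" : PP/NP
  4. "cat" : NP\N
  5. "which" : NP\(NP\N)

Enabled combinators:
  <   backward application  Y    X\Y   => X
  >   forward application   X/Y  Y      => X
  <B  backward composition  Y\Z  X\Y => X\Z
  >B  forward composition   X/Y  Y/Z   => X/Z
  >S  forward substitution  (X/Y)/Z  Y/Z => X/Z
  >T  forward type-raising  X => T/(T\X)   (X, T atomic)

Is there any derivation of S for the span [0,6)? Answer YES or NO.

YES

[0,6] S   >
  [0,1] "map" : S/NP
  [1,6] NP   <
    [1,2] "no" : N\PP
    [2,6] NP\(N\PP)   >
      [2,3] "built" : (NP\(N\PP))/PP
      [3,6] PP   >
        [3,4] "sent" : PP/NP
        [4,6] NP   <
          [4,5] "cat" : NP\N
          [5,6] "which" : NP\(NP\N)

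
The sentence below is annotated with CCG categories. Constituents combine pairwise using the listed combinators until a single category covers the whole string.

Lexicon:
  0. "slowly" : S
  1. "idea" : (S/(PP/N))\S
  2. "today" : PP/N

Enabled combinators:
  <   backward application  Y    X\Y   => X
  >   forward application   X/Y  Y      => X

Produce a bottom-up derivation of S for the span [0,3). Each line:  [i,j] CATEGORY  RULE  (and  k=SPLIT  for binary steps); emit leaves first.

[0,3] S   >
  [0,2] S/(PP/N)   <
    [0,1] "slowly" : S
    [1,2] "idea" : (S/(PP/N))\S
  [2,3] "today" : PP/N

[0,1] S  lex  "slowly"
[1,2] (S/(PP/N))\S  lex  "idea"
[0,2] S/(PP/N)  <  k=1
[2,3] PP/N  lex  "today"
[0,3] S  >  k=2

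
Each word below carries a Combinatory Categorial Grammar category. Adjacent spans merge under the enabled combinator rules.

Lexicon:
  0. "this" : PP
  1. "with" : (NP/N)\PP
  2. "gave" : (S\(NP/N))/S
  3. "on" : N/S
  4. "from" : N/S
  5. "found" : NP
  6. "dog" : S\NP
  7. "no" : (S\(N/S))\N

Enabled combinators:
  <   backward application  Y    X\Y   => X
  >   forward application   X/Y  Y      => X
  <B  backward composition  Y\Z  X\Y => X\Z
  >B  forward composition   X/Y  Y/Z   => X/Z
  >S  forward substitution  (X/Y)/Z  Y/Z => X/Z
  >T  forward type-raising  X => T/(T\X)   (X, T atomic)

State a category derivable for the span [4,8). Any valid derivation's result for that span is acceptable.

S\(N/S)

[0,8] S   >
  [0,1] S/(S\PP)   >T
    [0,1] "this" : PP
  [1,8] S\PP   <B
    [1,2] "with" : (NP/N)\PP
    [2,8] S\(NP/N)   >
      [2,3] "gave" : (S\(NP/N))/S
      [3,8] S   <
        [3,4] "on" : N/S
        [4,8] S\(N/S)   <
          [4,7] N   >
            [4,5] "from" : N/S
            [5,7] S   >
              [5,6] S/(S\NP)   >T
                [5,6] "found" : NP
              [6,7] "dog" : S\NP
          [7,8] "no" : (S\(N/S))\N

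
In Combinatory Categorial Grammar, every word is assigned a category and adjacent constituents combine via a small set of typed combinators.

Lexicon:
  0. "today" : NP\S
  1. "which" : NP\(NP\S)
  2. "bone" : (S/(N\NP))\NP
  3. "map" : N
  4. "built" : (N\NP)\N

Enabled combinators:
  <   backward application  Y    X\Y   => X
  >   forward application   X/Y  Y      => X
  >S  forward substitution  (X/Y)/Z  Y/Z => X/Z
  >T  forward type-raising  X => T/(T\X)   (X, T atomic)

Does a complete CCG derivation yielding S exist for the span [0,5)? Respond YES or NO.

[0,5] S   >
  [0,3] S/(N\NP)   <
    [0,2] NP   <
      [0,1] "today" : NP\S
      [1,2] "which" : NP\(NP\S)
    [2,3] "bone" : (S/(N\NP))\NP
  [3,5] N\NP   <
    [3,4] "map" : N
    [4,5] "built" : (N\NP)\N

YES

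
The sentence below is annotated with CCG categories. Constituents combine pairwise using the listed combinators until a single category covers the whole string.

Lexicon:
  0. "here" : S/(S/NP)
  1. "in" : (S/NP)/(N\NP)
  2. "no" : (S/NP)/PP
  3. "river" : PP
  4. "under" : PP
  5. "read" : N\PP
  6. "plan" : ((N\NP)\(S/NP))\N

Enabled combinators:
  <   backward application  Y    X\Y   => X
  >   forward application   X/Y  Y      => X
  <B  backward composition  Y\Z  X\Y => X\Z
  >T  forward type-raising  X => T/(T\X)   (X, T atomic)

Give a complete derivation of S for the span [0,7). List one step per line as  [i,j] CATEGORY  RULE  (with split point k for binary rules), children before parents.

[0,1] S/(S/NP)  lex  "here"
[1,2] (S/NP)/(N\NP)  lex  "in"
[2,3] (S/NP)/PP  lex  "no"
[3,4] PP  lex  "river"
[2,4] S/NP  >  k=3
[4,5] PP  lex  "under"
[4,5] N/(N\PP)  >T
[5,6] N\PP  lex  "read"
[4,6] N  >  k=5
[6,7] ((N\NP)\(S/NP))\N  lex  "plan"
[4,7] (N\NP)\(S/NP)  <  k=6
[2,7] N\NP  <  k=4
[1,7] S/NP  >  k=2
[0,7] S  >  k=1

[0,7] S   >
  [0,1] "here" : S/(S/NP)
  [1,7] S/NP   >
    [1,2] "in" : (S/NP)/(N\NP)
    [2,7] N\NP   <
      [2,4] S/NP   >
        [2,3] "no" : (S/NP)/PP
        [3,4] "river" : PP
      [4,7] (N\NP)\(S/NP)   <
        [4,6] N   >
          [4,5] N/(N\PP)   >T
            [4,5] "under" : PP
          [5,6] "read" : N\PP
        [6,7] "plan" : ((N\NP)\(S/NP))\N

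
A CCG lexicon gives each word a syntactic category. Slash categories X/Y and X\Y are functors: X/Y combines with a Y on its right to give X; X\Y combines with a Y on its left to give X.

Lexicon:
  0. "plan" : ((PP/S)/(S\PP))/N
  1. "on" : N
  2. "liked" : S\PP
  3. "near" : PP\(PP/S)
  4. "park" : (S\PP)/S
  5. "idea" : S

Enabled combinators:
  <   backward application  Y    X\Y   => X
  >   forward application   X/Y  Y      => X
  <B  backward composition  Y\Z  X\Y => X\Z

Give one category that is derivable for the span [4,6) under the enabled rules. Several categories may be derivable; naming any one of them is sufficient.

S\PP

[0,6] S   <
  [0,4] PP   <
    [0,3] PP/S   >
      [0,2] (PP/S)/(S\PP)   >
        [0,1] "plan" : ((PP/S)/(S\PP))/N
        [1,2] "on" : N
      [2,3] "liked" : S\PP
    [3,4] "near" : PP\(PP/S)
  [4,6] S\PP   >
    [4,5] "park" : (S\PP)/S
    [5,6] "idea" : S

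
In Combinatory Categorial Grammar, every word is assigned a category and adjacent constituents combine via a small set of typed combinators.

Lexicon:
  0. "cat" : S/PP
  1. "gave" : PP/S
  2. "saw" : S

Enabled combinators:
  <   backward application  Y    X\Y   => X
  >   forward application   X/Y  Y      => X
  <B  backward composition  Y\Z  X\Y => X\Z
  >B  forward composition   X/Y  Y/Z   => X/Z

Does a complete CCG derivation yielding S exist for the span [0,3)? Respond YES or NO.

YES

[0,3] S   >
  [0,1] "cat" : S/PP
  [1,3] PP   >
    [1,2] "gave" : PP/S
    [2,3] "saw" : S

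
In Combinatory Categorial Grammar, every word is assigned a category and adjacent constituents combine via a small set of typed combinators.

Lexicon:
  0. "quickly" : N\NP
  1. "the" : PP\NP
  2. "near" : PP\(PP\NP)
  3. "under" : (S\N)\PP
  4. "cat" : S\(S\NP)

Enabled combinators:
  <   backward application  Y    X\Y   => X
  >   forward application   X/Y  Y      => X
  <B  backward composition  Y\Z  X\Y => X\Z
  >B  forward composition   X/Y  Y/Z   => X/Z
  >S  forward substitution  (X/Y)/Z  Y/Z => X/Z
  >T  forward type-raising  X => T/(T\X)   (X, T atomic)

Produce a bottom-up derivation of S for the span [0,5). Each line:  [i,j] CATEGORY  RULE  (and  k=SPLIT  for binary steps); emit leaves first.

[0,5] S   <
  [0,4] S\NP   <B
    [0,1] "quickly" : N\NP
    [1,4] S\N   <
      [1,3] PP   <
        [1,2] "the" : PP\NP
        [2,3] "near" : PP\(PP\NP)
      [3,4] "under" : (S\N)\PP
  [4,5] "cat" : S\(S\NP)

[0,1] N\NP  lex  "quickly"
[1,2] PP\NP  lex  "the"
[2,3] PP\(PP\NP)  lex  "near"
[1,3] PP  <  k=2
[3,4] (S\N)\PP  lex  "under"
[1,4] S\N  <  k=3
[0,4] S\NP  <B  k=1
[4,5] S\(S\NP)  lex  "cat"
[0,5] S  <  k=4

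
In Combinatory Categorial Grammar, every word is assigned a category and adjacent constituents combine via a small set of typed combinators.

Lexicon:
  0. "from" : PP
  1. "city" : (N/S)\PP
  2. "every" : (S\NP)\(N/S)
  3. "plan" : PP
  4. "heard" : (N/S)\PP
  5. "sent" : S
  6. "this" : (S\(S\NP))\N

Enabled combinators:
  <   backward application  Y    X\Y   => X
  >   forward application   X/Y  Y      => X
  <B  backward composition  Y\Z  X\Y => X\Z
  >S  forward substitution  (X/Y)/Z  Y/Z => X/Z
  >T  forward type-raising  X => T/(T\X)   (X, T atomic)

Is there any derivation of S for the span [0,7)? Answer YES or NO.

YES

[0,7] S   <
  [0,3] S\NP   <
    [0,2] N/S   <
      [0,1] "from" : PP
      [1,2] "city" : (N/S)\PP
    [2,3] "every" : (S\NP)\(N/S)
  [3,7] S\(S\NP)   <
    [3,6] N   >
      [3,5] N/S   <
        [3,4] "plan" : PP
        [4,5] "heard" : (N/S)\PP
      [5,6] "sent" : S
    [6,7] "this" : (S\(S\NP))\N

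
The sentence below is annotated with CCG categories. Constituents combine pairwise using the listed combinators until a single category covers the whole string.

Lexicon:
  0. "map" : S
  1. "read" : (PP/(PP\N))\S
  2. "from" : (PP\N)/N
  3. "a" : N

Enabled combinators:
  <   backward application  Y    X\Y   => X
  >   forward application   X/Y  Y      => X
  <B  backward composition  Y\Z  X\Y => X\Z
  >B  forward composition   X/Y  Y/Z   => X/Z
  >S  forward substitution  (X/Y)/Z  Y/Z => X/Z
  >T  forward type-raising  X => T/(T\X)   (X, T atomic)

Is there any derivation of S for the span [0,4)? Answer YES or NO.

S (PP/(PP\N))\S (PP\N)/N N
CKY chart[0,4] = {N/(N\PP), NP/(NP\PP), PP, PP/(N\N), PP/(PP\PP), S/(S\PP)}; S ∉ chart

NO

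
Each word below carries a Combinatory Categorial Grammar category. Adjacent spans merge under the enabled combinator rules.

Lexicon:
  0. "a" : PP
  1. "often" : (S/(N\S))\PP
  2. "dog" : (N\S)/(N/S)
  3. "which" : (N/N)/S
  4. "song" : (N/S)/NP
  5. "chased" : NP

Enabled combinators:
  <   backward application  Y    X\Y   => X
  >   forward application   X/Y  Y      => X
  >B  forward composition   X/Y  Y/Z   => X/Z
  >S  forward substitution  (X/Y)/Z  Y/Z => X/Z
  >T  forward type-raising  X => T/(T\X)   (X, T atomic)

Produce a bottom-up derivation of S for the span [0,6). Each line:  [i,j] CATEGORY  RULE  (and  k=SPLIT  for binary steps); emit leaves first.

[0,1] PP  lex  "a"
[1,2] (S/(N\S))\PP  lex  "often"
[0,2] S/(N\S)  <  k=1
[2,3] (N\S)/(N/S)  lex  "dog"
[3,4] (N/N)/S  lex  "which"
[4,5] (N/S)/NP  lex  "song"
[5,6] NP  lex  "chased"
[4,6] N/S  >  k=5
[3,6] N/S  >S  k=4
[2,6] N\S  >  k=3
[0,6] S  >  k=2

[0,6] S   >
  [0,2] S/(N\S)   <
    [0,1] "a" : PP
    [1,2] "often" : (S/(N\S))\PP
  [2,6] N\S   >
    [2,3] "dog" : (N\S)/(N/S)
    [3,6] N/S   >S
      [3,4] "which" : (N/N)/S
      [4,6] N/S   >
        [4,5] "song" : (N/S)/NP
        [5,6] "chased" : NP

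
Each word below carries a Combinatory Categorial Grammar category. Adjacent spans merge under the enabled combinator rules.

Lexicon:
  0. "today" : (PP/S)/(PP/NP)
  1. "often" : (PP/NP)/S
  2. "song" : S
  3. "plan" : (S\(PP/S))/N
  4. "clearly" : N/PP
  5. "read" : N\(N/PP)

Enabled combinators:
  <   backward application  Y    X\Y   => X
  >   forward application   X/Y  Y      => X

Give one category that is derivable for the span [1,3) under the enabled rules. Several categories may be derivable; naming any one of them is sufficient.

[0,6] S   <
  [0,3] PP/S   >
    [0,1] "today" : (PP/S)/(PP/NP)
    [1,3] PP/NP   >
      [1,2] "often" : (PP/NP)/S
      [2,3] "song" : S
  [3,6] S\(PP/S)   >
    [3,4] "plan" : (S\(PP/S))/N
    [4,6] N   <
      [4,5] "clearly" : N/PP
      [5,6] "read" : N\(N/PP)

PP/NP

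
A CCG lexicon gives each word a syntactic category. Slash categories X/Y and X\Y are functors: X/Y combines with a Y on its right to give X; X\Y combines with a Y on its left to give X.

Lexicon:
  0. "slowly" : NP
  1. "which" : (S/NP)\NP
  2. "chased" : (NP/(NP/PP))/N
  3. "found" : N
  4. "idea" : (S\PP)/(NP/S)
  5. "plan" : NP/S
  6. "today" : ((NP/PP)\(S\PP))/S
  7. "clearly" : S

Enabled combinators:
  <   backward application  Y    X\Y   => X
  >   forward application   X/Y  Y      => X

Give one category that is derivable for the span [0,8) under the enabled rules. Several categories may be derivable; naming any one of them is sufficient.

[0,8] S   >
  [0,2] S/NP   <
    [0,1] "slowly" : NP
    [1,2] "which" : (S/NP)\NP
  [2,8] NP   >
    [2,4] NP/(NP/PP)   >
      [2,3] "chased" : (NP/(NP/PP))/N
      [3,4] "found" : N
    [4,8] NP/PP   <
      [4,6] S\PP   >
        [4,5] "idea" : (S\PP)/(NP/S)
        [5,6] "plan" : NP/S
      [6,8] (NP/PP)\(S\PP)   >
        [6,7] "today" : ((NP/PP)\(S\PP))/S
        [7,8] "clearly" : S

S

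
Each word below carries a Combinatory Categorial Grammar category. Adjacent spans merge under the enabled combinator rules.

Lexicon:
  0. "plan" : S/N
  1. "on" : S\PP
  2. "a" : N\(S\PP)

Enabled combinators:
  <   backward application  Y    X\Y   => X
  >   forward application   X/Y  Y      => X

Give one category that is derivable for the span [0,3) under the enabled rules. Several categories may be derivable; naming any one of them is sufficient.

S

[0,3] S   >
  [0,1] "plan" : S/N
  [1,3] N   <
    [1,2] "on" : S\PP
    [2,3] "a" : N\(S\PP)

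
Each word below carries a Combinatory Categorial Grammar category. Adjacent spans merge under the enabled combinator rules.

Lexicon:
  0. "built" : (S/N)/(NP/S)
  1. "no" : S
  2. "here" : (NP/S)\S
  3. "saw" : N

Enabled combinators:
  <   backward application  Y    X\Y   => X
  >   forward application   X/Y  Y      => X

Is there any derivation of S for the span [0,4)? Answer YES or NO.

[0,4] S   >
  [0,3] S/N   >
    [0,1] "built" : (S/N)/(NP/S)
    [1,3] NP/S   <
      [1,2] "no" : S
      [2,3] "here" : (NP/S)\S
  [3,4] "saw" : N

YES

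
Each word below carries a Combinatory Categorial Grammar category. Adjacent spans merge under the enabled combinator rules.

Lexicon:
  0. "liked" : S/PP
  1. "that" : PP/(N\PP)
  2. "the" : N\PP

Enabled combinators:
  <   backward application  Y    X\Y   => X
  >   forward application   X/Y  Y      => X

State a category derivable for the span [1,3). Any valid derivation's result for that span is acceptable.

[0,3] S   >
  [0,1] "liked" : S/PP
  [1,3] PP   >
    [1,2] "that" : PP/(N\PP)
    [2,3] "the" : N\PP

PP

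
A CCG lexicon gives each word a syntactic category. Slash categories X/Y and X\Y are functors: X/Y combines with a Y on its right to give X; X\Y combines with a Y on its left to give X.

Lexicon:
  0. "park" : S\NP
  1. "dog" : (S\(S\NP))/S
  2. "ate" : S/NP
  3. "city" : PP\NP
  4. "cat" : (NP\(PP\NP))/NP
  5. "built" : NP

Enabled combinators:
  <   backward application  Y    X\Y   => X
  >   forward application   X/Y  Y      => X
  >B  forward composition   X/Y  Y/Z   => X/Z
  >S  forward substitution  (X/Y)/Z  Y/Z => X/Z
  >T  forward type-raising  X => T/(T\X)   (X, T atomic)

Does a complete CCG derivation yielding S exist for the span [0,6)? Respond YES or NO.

YES

[0,6] S   <
  [0,1] "park" : S\NP
  [1,6] S\(S\NP)   >
    [1,2] "dog" : (S\(S\NP))/S
    [2,6] S   >
      [2,3] "ate" : S/NP
      [3,6] NP   <
        [3,4] "city" : PP\NP
        [4,6] NP\(PP\NP)   >
          [4,5] "cat" : (NP\(PP\NP))/NP
          [5,6] "built" : NP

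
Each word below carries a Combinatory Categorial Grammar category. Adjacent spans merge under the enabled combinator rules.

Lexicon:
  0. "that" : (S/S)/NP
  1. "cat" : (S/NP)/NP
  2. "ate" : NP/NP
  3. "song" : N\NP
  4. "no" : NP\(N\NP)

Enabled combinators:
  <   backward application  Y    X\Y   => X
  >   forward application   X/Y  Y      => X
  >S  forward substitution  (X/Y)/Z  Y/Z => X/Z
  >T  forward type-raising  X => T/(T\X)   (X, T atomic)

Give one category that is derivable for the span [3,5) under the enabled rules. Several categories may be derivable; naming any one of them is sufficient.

NP

[0,5] S   >
  [0,3] S/NP   >S
    [0,1] "that" : (S/S)/NP
    [1,3] S/NP   >S
      [1,2] "cat" : (S/NP)/NP
      [2,3] "ate" : NP/NP
  [3,5] NP   <
    [3,4] "song" : N\NP
    [4,5] "no" : NP\(N\NP)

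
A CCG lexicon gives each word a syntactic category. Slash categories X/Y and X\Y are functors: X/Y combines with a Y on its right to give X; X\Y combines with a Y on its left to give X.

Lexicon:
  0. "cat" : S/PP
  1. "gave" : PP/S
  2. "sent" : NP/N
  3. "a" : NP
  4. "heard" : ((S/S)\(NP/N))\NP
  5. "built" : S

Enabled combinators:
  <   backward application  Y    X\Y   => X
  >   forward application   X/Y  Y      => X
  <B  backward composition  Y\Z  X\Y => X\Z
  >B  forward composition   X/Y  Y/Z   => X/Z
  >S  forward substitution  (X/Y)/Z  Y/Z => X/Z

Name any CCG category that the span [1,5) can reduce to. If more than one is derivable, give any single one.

[0,6] S   >
  [0,1] "cat" : S/PP
  [1,6] PP   >
    [1,5] PP/S   >B
      [1,2] "gave" : PP/S
      [2,5] S/S   <
        [2,3] "sent" : NP/N
        [3,5] (S/S)\(NP/N)   <
          [3,4] "a" : NP
          [4,5] "heard" : ((S/S)\(NP/N))\NP
    [5,6] "built" : S

PP/S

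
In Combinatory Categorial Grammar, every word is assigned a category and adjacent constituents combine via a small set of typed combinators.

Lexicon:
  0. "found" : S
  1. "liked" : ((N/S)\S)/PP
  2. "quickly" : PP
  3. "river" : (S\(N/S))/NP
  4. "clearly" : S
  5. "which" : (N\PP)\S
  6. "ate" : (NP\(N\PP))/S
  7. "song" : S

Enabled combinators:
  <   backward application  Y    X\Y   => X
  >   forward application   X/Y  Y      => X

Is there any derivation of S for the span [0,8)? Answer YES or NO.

[0,8] S   <
  [0,3] N/S   <
    [0,1] "found" : S
    [1,3] (N/S)\S   >
      [1,2] "liked" : ((N/S)\S)/PP
      [2,3] "quickly" : PP
  [3,8] S\(N/S)   >
    [3,4] "river" : (S\(N/S))/NP
    [4,8] NP   <
      [4,6] N\PP   <
        [4,5] "clearly" : S
        [5,6] "which" : (N\PP)\S
      [6,8] NP\(N\PP)   >
        [6,7] "ate" : (NP\(N\PP))/S
        [7,8] "song" : S

YES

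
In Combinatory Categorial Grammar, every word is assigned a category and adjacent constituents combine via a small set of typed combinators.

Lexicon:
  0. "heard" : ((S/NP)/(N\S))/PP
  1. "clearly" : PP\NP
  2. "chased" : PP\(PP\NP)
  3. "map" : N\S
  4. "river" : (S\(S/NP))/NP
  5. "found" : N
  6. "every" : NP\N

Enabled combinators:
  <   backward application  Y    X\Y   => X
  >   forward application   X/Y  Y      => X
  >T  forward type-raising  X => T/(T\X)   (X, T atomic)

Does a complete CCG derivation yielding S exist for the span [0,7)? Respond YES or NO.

YES

[0,7] S   <
  [0,4] S/NP   >
    [0,3] (S/NP)/(N\S)   >
      [0,1] "heard" : ((S/NP)/(N\S))/PP
      [1,3] PP   <
        [1,2] "clearly" : PP\NP
        [2,3] "chased" : PP\(PP\NP)
    [3,4] "map" : N\S
  [4,7] S\(S/NP)   >
    [4,5] "river" : (S\(S/NP))/NP
    [5,7] NP   >
      [5,6] NP/(NP\N)   >T
        [5,6] "found" : N
      [6,7] "every" : NP\N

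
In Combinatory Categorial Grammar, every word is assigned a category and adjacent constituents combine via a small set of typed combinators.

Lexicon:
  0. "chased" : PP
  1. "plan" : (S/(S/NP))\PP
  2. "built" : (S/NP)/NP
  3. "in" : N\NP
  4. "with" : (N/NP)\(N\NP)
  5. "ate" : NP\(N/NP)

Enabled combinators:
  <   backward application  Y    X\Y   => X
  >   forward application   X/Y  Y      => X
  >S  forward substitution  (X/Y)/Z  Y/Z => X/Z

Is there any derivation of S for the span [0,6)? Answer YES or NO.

YES

[0,6] S   >
  [0,2] S/(S/NP)   <
    [0,1] "chased" : PP
    [1,2] "plan" : (S/(S/NP))\PP
  [2,6] S/NP   >
    [2,3] "built" : (S/NP)/NP
    [3,6] NP   <
      [3,5] N/NP   <
        [3,4] "in" : N\NP
        [4,5] "with" : (N/NP)\(N\NP)
      [5,6] "ate" : NP\(N/NP)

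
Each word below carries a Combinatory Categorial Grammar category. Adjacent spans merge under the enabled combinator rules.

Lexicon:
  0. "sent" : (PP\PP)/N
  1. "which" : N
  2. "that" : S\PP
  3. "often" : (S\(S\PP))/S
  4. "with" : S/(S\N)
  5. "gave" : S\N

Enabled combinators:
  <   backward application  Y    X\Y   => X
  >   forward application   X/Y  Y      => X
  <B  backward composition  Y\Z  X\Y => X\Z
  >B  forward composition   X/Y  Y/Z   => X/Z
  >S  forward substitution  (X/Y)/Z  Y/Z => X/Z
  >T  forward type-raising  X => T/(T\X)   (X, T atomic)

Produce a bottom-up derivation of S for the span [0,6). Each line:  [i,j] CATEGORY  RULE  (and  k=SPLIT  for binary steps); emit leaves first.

[0,6] S   <
  [0,3] S\PP   <B
    [0,2] PP\PP   >
      [0,1] "sent" : (PP\PP)/N
      [1,2] "which" : N
    [2,3] "that" : S\PP
  [3,6] S\(S\PP)   >
    [3,4] "often" : (S\(S\PP))/S
    [4,6] S   >
      [4,5] "with" : S/(S\N)
      [5,6] "gave" : S\N

[0,1] (PP\PP)/N  lex  "sent"
[1,2] N  lex  "which"
[0,2] PP\PP  >  k=1
[2,3] S\PP  lex  "that"
[0,3] S\PP  <B  k=2
[3,4] (S\(S\PP))/S  lex  "often"
[4,5] S/(S\N)  lex  "with"
[5,6] S\N  lex  "gave"
[4,6] S  >  k=5
[3,6] S\(S\PP)  >  k=4
[0,6] S  <  k=3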